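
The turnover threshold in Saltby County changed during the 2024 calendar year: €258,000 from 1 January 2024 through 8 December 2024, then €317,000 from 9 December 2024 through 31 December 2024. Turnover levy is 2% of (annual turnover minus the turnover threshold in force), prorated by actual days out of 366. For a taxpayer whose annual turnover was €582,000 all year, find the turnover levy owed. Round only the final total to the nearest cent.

1 January – 8 December 2024: 343 days, exemption €258,000 → (€582,000 − €258,000) × 2% × 343/366 = €6,072.7869
9 December – 31 December 2024: 23 days, exemption €317,000 → (€582,000 − €317,000) × 2% × 23/366 = €333.0601
Total = €6,405.8470

€6,405.85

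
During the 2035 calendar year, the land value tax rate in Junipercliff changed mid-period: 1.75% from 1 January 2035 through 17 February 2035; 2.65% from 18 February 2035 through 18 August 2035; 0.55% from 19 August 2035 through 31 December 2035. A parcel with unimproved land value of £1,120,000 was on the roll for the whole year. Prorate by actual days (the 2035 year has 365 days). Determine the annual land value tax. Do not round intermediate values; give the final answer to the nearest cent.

£19,655.23

1 January – 17 February 2035: 48 days at 1.75% → £1,120,000 × 1.75% × 48/365 = £2,577.5342
18 February – 18 August 2035: 182 days at 2.65% → £1,120,000 × 2.65% × 182/365 = £14,799.3425
19 August – 31 December 2035: 135 days at 0.55% → £1,120,000 × 0.55% × 135/365 = £2,278.3562
Total = £19,655.2329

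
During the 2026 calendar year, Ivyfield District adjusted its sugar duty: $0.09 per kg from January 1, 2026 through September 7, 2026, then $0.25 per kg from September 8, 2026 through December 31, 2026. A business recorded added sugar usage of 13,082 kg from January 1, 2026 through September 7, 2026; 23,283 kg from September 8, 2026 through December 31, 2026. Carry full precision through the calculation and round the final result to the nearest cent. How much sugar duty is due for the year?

January 1 – September 7, 2026: 13,082 kg at $0.09/kg → $1,177.38
September 8 – December 31, 2026: 23,283 kg at $0.25/kg → $5,820.75

$6,998.13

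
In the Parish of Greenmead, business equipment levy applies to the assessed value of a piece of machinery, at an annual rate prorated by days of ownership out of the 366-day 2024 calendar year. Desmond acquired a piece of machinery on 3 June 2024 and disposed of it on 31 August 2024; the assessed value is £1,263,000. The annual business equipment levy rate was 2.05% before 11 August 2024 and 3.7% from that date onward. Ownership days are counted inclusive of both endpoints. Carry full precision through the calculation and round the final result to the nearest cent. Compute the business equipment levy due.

£7,562.47

3 June – 10 August 2024: 69 days at 2.05% → £1,263,000 × 2.05% × 69/366 = £4,881.1844
11 August – 31 August 2024: 21 days at 3.7% → £1,263,000 × 3.7% × 21/366 = £2,681.2869
Total = £7,562.4713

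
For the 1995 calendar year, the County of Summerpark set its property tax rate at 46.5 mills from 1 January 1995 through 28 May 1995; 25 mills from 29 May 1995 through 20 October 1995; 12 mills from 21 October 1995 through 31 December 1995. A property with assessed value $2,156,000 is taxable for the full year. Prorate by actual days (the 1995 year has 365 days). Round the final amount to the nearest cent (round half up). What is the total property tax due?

1 January – 28 May 1995: 148 days at 46.5 mills → $2,156,000 × 4.65% × 148/365 = $40,650.9370
29 May – 20 October 1995: 145 days at 25 mills → $2,156,000 × 2.5% × 145/365 = $21,412.3288
21 October – 31 December 1995: 72 days at 12 mills → $2,156,000 × 1.2% × 72/365 = $5,103.5178
Total = $67,166.7836

$67,166.78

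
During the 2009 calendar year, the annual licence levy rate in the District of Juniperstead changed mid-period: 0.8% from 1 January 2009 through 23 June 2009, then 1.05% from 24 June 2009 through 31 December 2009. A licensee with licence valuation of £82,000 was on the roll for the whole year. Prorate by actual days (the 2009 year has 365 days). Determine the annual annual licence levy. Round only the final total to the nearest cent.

£763.27

1 January – 23 June 2009: 174 days at 0.8% → £82,000 × 0.8% × 174/365 = £312.7233
24 June – 31 December 2009: 191 days at 1.05% → £82,000 × 1.05% × 191/365 = £450.5507
Total = £763.2740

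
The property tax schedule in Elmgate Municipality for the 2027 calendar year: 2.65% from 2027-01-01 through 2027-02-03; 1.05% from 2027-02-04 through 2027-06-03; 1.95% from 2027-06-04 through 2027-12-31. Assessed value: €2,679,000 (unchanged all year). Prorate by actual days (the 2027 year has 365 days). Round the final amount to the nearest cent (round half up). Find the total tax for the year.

2027-01-01 to 2027-02-03: 34 days at 2.65% → €2,679,000 × 2.65% × 34/365 = €6,613.0932
2027-02-04 to 2027-06-03: 120 days at 1.05% → €2,679,000 × 1.05% × 120/365 = €9,248.0548
2027-06-04 to 2027-12-31: 211 days at 1.95% → €2,679,000 × 1.95% × 211/365 = €30,199.3027
Total = €46,060.4507

€46,060.45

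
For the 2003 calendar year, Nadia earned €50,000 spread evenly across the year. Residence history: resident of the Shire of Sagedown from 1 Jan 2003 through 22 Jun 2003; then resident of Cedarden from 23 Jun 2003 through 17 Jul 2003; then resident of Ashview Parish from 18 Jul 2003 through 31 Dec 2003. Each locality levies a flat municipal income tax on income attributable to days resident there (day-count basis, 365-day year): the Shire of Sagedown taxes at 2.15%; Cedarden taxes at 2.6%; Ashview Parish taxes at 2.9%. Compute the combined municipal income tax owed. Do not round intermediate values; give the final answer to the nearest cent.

€1,261.99

The Shire of Sagedown, 1 Jan – 22 Jun 2003: 173 days → €50,000 × 2.15% × 173/365 = €509.5205
Cedarden, 23 Jun – 17 Jul 2003: 25 days → €50,000 × 2.6% × 25/365 = €89.0411
Ashview Parish, 18 Jul – 31 Dec 2003: 167 days → €50,000 × 2.9% × 167/365 = €663.4247
Total = €1,261.9863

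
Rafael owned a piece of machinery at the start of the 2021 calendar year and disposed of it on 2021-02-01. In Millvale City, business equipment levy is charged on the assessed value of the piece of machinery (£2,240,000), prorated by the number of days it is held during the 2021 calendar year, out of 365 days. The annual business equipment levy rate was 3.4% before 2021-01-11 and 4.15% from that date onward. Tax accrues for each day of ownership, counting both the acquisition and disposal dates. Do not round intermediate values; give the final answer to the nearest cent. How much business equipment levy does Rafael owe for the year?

2021-01-01 to 2021-01-10: 10 days at 3.4% → £2,240,000 × 3.4% × 10/365 = £2,086.5753
2021-01-11 to 2021-02-01: 22 days at 4.15% → £2,240,000 × 4.15% × 22/365 = £5,603.0685
Total = £7,689.6438

£7,689.64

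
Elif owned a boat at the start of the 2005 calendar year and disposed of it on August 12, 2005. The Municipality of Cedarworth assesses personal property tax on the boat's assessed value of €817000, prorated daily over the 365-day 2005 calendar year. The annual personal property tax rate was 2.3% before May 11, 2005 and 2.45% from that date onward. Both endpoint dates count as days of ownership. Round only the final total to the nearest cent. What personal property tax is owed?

€11847.62

January 1 – May 10, 2005: 130 days at 2.3% → €817000 × 2.3% × 130/365 = €6692.6849
May 11 – August 12, 2005: 94 days at 2.45% → €817000 × 2.45% × 94/365 = €5154.9342
Total = €11847.6192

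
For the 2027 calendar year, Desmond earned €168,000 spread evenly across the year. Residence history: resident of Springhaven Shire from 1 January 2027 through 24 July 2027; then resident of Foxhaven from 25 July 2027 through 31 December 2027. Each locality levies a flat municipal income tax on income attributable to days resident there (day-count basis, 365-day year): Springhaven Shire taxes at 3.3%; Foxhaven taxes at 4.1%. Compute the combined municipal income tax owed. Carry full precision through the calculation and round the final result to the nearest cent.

Springhaven Shire, 1 January – 24 July 2027: 205 days → €168,000 × 3.3% × 205/365 = €3,113.7534
Foxhaven, 25 July – 31 December 2027: 160 days → €168,000 × 4.1% × 160/365 = €3,019.3973
Total = €6,133.1507

€6,133.15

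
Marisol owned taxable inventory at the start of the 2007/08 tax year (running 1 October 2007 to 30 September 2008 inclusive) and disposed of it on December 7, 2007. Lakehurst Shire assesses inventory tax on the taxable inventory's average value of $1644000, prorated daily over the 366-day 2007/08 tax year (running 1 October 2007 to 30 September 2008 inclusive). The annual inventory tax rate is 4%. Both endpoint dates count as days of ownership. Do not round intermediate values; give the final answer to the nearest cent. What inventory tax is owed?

Days held (October 1 – December 7, 2007): 68 out of 366
Tax = $1644000 × 4% × 68/366 = $12217.7049

$12217.70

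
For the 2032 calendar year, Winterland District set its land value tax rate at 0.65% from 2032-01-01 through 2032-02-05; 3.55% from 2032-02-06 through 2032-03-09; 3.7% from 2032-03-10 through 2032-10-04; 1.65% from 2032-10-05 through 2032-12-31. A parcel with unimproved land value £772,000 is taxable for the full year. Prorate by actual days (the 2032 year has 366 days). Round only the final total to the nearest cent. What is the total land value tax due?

£22,338.43

2032-01-01 to 2032-02-05: 36 days at 0.65% → £772,000 × 0.65% × 36/366 = £493.5738
2032-02-06 to 2032-03-09: 33 days at 3.55% → £772,000 × 3.55% × 33/366 = £2,471.0328
2032-03-10 to 2032-10-04: 209 days at 3.7% → £772,000 × 3.7% × 209/366 = £16,311.1366
2032-10-05 to 2032-12-31: 88 days at 1.65% → £772,000 × 1.65% × 88/366 = £3,062.6885
Total = £22,338.4317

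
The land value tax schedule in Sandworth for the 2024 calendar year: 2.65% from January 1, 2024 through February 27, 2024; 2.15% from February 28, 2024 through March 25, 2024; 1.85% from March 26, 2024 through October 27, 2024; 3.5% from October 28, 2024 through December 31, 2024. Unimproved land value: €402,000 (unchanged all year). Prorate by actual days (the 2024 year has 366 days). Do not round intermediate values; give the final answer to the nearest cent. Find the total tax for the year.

January 1 – February 27, 2024: 58 days at 2.65% → €402,000 × 2.65% × 58/366 = €1,688.1803
February 28 – March 25, 2024: 27 days at 2.15% → €402,000 × 2.15% × 27/366 = €637.5984
March 26 – October 27, 2024: 216 days at 1.85% → €402,000 × 1.85% × 216/366 = €4,389.0492
October 28 – December 31, 2024: 65 days at 3.5% → €402,000 × 3.5% × 65/366 = €2,498.7705
Total = €9,213.5984

€9,213.60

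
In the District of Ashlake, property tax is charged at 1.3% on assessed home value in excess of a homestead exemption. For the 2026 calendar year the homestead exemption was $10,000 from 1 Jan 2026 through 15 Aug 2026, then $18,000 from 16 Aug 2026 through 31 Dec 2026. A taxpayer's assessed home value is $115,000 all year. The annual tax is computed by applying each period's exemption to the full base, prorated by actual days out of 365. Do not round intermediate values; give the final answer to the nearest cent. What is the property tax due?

1 Jan – 15 Aug 2026: 227 days, exemption $10,000 → ($115,000 − $10,000) × 1.3% × 227/365 = $848.9178
16 Aug – 31 Dec 2026: 138 days, exemption $18,000 → ($115,000 − $18,000) × 1.3% × 138/365 = $476.7616
Total = $1,325.6795

$1,325.68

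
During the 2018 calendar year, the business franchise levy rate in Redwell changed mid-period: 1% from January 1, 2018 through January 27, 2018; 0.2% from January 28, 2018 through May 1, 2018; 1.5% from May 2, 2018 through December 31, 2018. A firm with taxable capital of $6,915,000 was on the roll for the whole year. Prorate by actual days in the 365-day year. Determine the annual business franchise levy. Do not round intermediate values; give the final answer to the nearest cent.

$78,016.36

January 1 – January 27, 2018: 27 days at 1% → $6,915,000 × 1% × 27/365 = $5,115.2055
January 28 – May 1, 2018: 94 days at 0.2% → $6,915,000 × 0.2% × 94/365 = $3,561.6986
May 2 – December 31, 2018: 244 days at 1.5% → $6,915,000 × 1.5% × 244/365 = $69,339.4521
Total = $78,016.3562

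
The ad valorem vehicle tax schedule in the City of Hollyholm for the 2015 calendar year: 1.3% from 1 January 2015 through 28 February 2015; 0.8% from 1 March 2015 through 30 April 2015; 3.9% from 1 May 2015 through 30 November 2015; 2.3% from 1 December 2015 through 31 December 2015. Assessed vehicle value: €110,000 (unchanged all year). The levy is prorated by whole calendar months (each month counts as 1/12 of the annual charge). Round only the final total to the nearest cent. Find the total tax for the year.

1 January – 28 February 2015: 2 months at 1.3% → €110,000 × 1.3% × 2/12 = €238.3333
1 March – 30 April 2015: 2 months at 0.8% → €110,000 × 0.8% × 2/12 = €146.6667
1 May – 30 November 2015: 7 months at 3.9% → €110,000 × 3.9% × 7/12 = €2,502.5000
1 December – 31 December 2015: 1 month at 2.3% → €110,000 × 2.3% × 1/12 = €210.8333
Total = €3,098.3333

€3,098.33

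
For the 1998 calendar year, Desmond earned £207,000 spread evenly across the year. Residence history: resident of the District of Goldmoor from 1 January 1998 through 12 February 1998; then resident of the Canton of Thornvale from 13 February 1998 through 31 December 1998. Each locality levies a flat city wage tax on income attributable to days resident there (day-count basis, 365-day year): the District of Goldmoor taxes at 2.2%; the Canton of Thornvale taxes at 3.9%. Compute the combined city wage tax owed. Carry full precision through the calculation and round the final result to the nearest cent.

£7,658.43

The District of Goldmoor, 1 January – 12 February 1998: 43 days → £207,000 × 2.2% × 43/365 = £536.4986
The Canton of Thornvale, 13 February – 31 December 1998: 322 days → £207,000 × 3.9% × 322/365 = £7,121.9342
Total = £7,658.4329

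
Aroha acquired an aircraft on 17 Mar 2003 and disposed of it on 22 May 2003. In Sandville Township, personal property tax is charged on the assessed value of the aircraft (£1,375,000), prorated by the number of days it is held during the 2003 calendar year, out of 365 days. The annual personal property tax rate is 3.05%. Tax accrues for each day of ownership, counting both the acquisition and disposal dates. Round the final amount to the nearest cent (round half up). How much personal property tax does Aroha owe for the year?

£7,698.12

Days held (17 Mar – 22 May 2003): 67 out of 365
Tax = £1,375,000 × 3.05% × 67/365 = £7,698.1164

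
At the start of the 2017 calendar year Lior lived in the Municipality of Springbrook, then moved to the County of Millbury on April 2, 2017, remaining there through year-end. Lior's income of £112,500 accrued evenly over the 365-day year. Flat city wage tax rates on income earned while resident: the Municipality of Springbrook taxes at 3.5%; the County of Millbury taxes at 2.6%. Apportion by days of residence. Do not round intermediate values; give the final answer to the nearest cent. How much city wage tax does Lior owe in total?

The Municipality of Springbrook, January 1 – April 1, 2017: 91 days → £112,500 × 3.5% × 91/365 = £981.6781
The County of Millbury, April 2 – December 31, 2017: 274 days → £112,500 × 2.6% × 274/365 = £2,195.7534
Total = £3,177.4315

£3,177.43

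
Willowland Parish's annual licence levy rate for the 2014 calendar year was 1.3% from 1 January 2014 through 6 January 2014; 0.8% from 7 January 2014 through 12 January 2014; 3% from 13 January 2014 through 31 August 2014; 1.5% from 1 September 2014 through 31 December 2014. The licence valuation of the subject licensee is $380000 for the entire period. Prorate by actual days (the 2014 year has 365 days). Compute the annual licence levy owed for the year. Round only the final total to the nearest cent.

$9251.18

1 January – 6 January 2014: 6 days at 1.3% → $380000 × 1.3% × 6/365 = $81.2055
7 January – 12 January 2014: 6 days at 0.8% → $380000 × 0.8% × 6/365 = $49.9726
13 January – 31 August 2014: 231 days at 3% → $380000 × 3% × 231/365 = $7214.7945
1 September – 31 December 2014: 122 days at 1.5% → $380000 × 1.5% × 122/365 = $1905.2055
Total = $9251.1781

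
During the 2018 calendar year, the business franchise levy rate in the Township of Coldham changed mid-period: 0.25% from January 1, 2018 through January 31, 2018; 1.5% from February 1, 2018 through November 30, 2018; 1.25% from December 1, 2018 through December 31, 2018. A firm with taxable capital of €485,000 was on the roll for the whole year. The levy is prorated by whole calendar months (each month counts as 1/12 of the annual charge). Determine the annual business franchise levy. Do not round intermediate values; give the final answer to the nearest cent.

€6,668.75

January 1 – January 31, 2018: 1 month at 0.25% → €485,000 × 0.25% × 1/12 = €101.0417
February 1 – November 30, 2018: 10 months at 1.5% → €485,000 × 1.5% × 10/12 = €6,062.5000
December 1 – December 31, 2018: 1 month at 1.25% → €485,000 × 1.25% × 1/12 = €505.2083
Total = €6,668.7500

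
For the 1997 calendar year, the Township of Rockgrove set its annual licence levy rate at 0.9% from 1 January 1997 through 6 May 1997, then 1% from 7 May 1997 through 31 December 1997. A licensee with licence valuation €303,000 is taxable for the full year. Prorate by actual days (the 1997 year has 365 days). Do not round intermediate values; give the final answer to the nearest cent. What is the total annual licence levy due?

1 January – 6 May 1997: 126 days at 0.9% → €303,000 × 0.9% × 126/365 = €941.3753
7 May – 31 December 1997: 239 days at 1% → €303,000 × 1% × 239/365 = €1,984.0274
Total = €2,925.4027

€2,925.40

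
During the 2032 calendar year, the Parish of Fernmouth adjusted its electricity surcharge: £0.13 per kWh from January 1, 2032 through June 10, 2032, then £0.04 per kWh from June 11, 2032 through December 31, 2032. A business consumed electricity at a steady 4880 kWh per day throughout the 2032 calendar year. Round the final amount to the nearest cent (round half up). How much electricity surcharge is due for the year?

£142593.60

January 1 – June 10, 2032: 162 days × 4880 kWh/day = 790,560 kWh at £0.13/kWh → £102772.80
June 11 – December 31, 2032: 204 days × 4880 kWh/day = 995,520 kWh at £0.04/kWh → £39820.80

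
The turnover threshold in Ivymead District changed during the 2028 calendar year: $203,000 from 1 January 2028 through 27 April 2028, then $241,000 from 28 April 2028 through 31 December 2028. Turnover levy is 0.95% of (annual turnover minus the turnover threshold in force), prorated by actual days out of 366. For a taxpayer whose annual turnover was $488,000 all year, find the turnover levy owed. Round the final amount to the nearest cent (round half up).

1 January – 27 April 2028: 118 days, exemption $203,000 → ($488,000 − $203,000) × 0.95% × 118/366 = $872.9098
28 April – 31 December 2028: 248 days, exemption $241,000 → ($488,000 − $241,000) × 0.95% × 248/366 = $1,589.9781
Total = $2,462.8880

$2,462.89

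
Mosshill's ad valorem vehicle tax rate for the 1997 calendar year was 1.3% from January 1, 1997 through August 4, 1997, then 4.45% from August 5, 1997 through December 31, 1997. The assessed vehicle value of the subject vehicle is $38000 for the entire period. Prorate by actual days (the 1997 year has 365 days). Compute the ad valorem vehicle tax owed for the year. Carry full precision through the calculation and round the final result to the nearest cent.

$982.64

January 1 – August 4, 1997: 216 days at 1.3% → $38000 × 1.3% × 216/365 = $292.3397
August 5 – December 31, 1997: 149 days at 4.45% → $38000 × 4.45% × 149/365 = $690.2986
Total = $982.6384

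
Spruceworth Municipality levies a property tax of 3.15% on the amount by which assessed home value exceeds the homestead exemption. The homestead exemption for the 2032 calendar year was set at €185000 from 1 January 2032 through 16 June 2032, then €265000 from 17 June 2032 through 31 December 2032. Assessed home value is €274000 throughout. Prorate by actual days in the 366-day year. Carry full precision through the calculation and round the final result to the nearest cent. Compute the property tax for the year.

1 January – 16 June 2032: 168 days, exemption €185000 → (€274000 − €185000) × 3.15% × 168/366 = €1286.8525
17 June – 31 December 2032: 198 days, exemption €265000 → (€274000 − €265000) × 3.15% × 198/366 = €153.3689
Total = €1440.2213

€1440.22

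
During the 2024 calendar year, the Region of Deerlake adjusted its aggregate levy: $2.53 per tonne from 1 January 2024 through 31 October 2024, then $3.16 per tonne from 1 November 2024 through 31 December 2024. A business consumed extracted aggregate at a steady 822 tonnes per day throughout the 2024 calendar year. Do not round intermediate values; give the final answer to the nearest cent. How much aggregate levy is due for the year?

$792745.02

1 January – 31 October 2024: 305 days × 822 tonnes/day = 250,710 tonnes at $2.53/tonne → $634296.30
1 November – 31 December 2024: 61 days × 822 tonnes/day = 50,142 tonnes at $3.16/tonne → $158448.72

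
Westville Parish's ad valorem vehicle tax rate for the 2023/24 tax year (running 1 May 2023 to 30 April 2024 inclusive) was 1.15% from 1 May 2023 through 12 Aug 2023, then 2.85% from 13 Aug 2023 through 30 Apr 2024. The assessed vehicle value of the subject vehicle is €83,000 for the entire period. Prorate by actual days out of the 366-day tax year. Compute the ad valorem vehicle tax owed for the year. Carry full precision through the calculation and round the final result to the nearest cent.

1 May – 12 Aug 2023: 104 days at 1.15% → €83,000 × 1.15% × 104/366 = €271.2240
13 Aug 2023 – 30 Apr 2024: 262 days at 2.85% → €83,000 × 2.85% × 262/366 = €1,693.3361
Total = €1,964.5601

€1,964.56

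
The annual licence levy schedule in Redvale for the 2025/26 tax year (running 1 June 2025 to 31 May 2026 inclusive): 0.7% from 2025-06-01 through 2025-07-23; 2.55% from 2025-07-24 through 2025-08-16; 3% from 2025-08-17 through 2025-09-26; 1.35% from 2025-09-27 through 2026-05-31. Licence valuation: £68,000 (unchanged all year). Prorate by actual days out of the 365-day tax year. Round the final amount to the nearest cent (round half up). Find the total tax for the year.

£1,033.51

2025-06-01 to 2025-07-23: 53 days at 0.7% → £68,000 × 0.7% × 53/365 = £69.1178
2025-07-24 to 2025-08-16: 24 days at 2.55% → £68,000 × 2.55% × 24/365 = £114.0164
2025-08-17 to 2025-09-26: 41 days at 3% → £68,000 × 3% × 41/365 = £229.1507
2025-09-27 to 2026-05-31: 247 days at 1.35% → £68,000 × 1.35% × 247/365 = £621.2219
Total = £1,033.5068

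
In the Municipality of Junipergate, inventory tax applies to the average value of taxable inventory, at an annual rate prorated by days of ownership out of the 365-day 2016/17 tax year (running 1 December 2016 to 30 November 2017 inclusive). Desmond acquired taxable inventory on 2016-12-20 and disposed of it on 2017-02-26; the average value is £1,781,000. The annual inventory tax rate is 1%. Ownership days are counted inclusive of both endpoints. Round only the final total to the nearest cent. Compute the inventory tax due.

£3,366.82

Days held (2016-12-20 to 2017-02-26): 69 out of 365
Tax = £1,781,000 × 1% × 69/365 = £3,366.8219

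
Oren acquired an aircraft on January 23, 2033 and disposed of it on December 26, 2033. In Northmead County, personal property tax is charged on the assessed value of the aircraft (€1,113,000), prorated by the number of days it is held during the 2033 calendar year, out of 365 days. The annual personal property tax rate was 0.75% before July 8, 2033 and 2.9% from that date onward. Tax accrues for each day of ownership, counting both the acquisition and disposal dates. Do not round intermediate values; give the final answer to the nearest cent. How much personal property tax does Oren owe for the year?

€19,006.38

January 23 – July 7, 2033: 166 days at 0.75% → €1,113,000 × 0.75% × 166/365 = €3,796.3973
July 8 – December 26, 2033: 172 days at 2.9% → €1,113,000 × 2.9% × 172/365 = €15,209.9836
Total = €19,006.3808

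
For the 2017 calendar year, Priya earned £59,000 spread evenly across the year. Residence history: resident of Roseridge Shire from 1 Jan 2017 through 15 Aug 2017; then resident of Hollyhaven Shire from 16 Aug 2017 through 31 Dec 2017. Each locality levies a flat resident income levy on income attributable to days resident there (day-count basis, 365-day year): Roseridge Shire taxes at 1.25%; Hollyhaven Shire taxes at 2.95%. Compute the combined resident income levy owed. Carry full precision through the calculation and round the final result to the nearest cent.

Roseridge Shire, 1 Jan – 15 Aug 2017: 227 days → £59,000 × 1.25% × 227/365 = £458.6644
Hollyhaven Shire, 16 Aug – 31 Dec 2017: 138 days → £59,000 × 2.95% × 138/365 = £658.0521
Total = £1,116.7164

£1,116.72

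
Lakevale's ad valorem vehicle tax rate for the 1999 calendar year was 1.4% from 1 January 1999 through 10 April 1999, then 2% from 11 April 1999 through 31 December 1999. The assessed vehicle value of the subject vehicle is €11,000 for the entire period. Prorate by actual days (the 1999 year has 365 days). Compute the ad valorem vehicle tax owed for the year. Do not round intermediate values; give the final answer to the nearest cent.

€201.92

1 January – 10 April 1999: 100 days at 1.4% → €11,000 × 1.4% × 100/365 = €42.1918
11 April – 31 December 1999: 265 days at 2% → €11,000 × 2% × 265/365 = €159.7260
Total = €201.9178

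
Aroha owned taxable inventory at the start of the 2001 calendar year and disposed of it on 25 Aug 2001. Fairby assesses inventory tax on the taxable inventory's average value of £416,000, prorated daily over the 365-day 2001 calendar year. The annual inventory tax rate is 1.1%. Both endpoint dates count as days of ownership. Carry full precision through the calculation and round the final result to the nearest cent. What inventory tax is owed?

Days held (1 Jan – 25 Aug 2001): 237 out of 365
Tax = £416,000 × 1.1% × 237/365 = £2,971.2658

£2,971.27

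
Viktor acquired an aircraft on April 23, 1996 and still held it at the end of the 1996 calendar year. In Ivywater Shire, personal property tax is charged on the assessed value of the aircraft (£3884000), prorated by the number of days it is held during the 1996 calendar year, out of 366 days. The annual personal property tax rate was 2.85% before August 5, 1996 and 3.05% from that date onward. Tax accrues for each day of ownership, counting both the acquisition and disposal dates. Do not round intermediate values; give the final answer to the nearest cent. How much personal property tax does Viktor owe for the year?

April 23 – August 4, 1996: 104 days at 2.85% → £3884000 × 2.85% × 104/366 = £31454.0328
August 5 – December 31, 1996: 149 days at 3.05% → £3884000 × 3.05% × 149/366 = £48226.3333
Total = £79680.3661

£79680.37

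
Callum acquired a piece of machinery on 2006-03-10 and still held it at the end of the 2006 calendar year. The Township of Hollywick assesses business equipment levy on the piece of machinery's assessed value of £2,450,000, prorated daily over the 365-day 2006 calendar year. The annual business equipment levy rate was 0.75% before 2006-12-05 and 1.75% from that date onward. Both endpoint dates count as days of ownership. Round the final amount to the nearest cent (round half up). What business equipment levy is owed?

£16,764.04

2006-03-10 to 2006-12-04: 270 days at 0.75% → £2,450,000 × 0.75% × 270/365 = £13,592.4658
2006-12-05 to 2006-12-31: 27 days at 1.75% → £2,450,000 × 1.75% × 27/365 = £3,171.5753
Total = £16,764.0411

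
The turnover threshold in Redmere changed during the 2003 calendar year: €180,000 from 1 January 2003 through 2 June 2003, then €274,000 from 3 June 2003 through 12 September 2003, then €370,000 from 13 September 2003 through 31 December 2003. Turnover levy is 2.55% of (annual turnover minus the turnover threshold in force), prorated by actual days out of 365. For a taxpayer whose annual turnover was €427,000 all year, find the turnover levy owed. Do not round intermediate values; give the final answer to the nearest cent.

€4,168.52

1 January – 2 June 2003: 153 days, exemption €180,000 → (€427,000 − €180,000) × 2.55% × 153/365 = €2,640.1932
3 June – 12 September 2003: 102 days, exemption €274,000 → (€427,000 − €274,000) × 2.55% × 102/365 = €1,090.2822
13 September – 31 December 2003: 110 days, exemption €370,000 → (€427,000 − €370,000) × 2.55% × 110/365 = €438.0411
Total = €4,168.5164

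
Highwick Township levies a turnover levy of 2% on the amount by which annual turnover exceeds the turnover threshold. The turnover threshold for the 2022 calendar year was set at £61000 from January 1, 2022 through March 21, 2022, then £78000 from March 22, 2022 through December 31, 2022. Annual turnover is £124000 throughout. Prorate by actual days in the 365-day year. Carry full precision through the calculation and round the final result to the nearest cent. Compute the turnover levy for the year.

January 1 – March 21, 2022: 80 days, exemption £61000 → (£124000 − £61000) × 2% × 80/365 = £276.1644
March 22 – December 31, 2022: 285 days, exemption £78000 → (£124000 − £78000) × 2% × 285/365 = £718.3562
Total = £994.5205

£994.52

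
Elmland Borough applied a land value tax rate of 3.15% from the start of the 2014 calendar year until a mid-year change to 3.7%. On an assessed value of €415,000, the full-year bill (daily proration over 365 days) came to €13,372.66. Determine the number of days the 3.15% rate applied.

317 days

Let d = days at the first rate; then 365 − d days at the second rate.
€415,000 × [3.15%·d + 3.7%·(365−d)] / 365 = €13,372.66
Solving gives d = 317, so the new rate took effect on November 14, 2014.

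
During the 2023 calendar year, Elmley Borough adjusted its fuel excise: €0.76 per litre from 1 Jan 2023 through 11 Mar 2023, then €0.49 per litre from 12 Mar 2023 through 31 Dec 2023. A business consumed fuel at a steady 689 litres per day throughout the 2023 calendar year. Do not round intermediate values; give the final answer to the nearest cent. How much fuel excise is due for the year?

€136249.75

1 Jan – 11 Mar 2023: 70 days × 689 litres/day = 48,230 litres at €0.76/litre → €36654.80
12 Mar – 31 Dec 2023: 295 days × 689 litres/day = 203,255 litres at €0.49/litre → €99594.95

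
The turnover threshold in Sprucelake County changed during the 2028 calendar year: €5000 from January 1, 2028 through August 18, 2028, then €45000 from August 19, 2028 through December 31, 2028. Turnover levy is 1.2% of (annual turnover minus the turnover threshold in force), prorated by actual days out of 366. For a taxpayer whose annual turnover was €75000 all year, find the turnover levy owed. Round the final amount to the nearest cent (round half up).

January 1 – August 18, 2028: 231 days, exemption €5000 → (€75000 − €5000) × 1.2% × 231/366 = €530.1639
August 19 – December 31, 2028: 135 days, exemption €45000 → (€75000 − €45000) × 1.2% × 135/366 = €132.7869
Total = €662.9508

€662.95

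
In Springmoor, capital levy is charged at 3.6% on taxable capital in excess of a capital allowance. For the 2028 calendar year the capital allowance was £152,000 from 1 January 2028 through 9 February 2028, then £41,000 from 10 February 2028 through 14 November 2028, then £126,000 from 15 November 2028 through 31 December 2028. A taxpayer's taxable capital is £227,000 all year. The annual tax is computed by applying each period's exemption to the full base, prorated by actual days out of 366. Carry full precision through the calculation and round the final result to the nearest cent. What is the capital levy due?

£5,866.33

1 January – 9 February 2028: 40 days, exemption £152,000 → (£227,000 − £152,000) × 3.6% × 40/366 = £295.0820
10 February – 14 November 2028: 279 days, exemption £41,000 → (£227,000 − £41,000) × 3.6% × 279/366 = £5,104.3279
15 November – 31 December 2028: 47 days, exemption £126,000 → (£227,000 − £126,000) × 3.6% × 47/366 = £466.9180
Total = £5,866.3279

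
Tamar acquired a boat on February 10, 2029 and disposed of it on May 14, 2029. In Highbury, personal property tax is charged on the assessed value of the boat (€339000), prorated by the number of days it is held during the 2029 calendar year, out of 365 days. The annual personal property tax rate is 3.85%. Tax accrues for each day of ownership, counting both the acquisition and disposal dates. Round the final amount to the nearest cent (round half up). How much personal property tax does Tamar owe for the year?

€3361.21

Days held (February 10 – May 14, 2029): 94 out of 365
Tax = €339000 × 3.85% × 94/365 = €3361.2082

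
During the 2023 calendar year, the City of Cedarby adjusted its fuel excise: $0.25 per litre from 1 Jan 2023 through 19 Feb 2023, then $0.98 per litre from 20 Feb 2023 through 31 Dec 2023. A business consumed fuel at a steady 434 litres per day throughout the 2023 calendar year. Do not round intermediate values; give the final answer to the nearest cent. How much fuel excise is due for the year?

1 Jan – 19 Feb 2023: 50 days × 434 litres/day = 21,700 litres at $0.25/litre → $5,425.00
20 Feb – 31 Dec 2023: 315 days × 434 litres/day = 136,710 litres at $0.98/litre → $133,975.80

$139,400.80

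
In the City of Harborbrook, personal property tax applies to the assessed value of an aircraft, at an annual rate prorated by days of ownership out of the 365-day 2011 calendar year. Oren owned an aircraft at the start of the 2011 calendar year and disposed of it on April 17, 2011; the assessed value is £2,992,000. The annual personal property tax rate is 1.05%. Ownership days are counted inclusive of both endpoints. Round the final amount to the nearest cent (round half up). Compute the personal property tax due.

£9,209.62

Days held (January 1 – April 17, 2011): 107 out of 365
Tax = £2,992,000 × 1.05% × 107/365 = £9,209.6219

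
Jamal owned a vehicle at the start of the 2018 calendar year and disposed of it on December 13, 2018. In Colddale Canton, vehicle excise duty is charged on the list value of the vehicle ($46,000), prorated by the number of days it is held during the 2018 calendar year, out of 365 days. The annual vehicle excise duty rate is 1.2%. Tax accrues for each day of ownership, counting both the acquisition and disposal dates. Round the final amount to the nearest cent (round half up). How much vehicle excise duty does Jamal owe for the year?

Days held (January 1 – December 13, 2018): 347 out of 365
Tax = $46,000 × 1.2% × 347/365 = $524.7781

$524.78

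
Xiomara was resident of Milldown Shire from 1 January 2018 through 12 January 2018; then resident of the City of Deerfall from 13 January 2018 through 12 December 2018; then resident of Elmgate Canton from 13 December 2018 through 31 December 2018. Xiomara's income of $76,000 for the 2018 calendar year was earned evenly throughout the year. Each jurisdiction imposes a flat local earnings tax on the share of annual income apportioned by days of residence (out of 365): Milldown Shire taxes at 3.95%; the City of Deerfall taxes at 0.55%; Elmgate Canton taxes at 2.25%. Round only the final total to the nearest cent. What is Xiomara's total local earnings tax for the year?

$570.21

Milldown Shire, 1 January – 12 January 2018: 12 days → $76,000 × 3.95% × 12/365 = $98.6959
The City of Deerfall, 13 January – 12 December 2018: 334 days → $76,000 × 0.55% × 334/365 = $382.4986
Elmgate Canton, 13 December – 31 December 2018: 19 days → $76,000 × 2.25% × 19/365 = $89.0137
Total = $570.2082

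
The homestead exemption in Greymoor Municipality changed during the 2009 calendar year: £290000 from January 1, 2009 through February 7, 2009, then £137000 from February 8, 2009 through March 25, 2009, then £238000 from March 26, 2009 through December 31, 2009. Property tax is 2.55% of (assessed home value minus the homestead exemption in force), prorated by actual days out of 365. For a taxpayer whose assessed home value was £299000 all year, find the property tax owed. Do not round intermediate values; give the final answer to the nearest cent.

January 1 – February 7, 2009: 38 days, exemption £290000 → (£299000 − £290000) × 2.55% × 38/365 = £23.8932
February 8 – March 25, 2009: 46 days, exemption £137000 → (£299000 − £137000) × 2.55% × 46/365 = £520.6192
March 26 – December 31, 2009: 281 days, exemption £238000 → (£299000 − £238000) × 2.55% × 281/365 = £1197.5219
Total = £1742.0342

£1742.03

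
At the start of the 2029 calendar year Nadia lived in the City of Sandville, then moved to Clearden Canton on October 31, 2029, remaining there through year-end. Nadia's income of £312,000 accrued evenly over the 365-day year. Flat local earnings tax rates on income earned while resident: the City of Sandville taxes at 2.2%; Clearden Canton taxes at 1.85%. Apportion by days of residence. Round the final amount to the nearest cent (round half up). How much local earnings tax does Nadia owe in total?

The City of Sandville, January 1 – October 30, 2029: 303 days → £312,000 × 2.2% × 303/365 = £5,698.0603
Clearden Canton, October 31 – December 31, 2029: 62 days → £312,000 × 1.85% × 62/365 = £980.4493
Total = £6,678.5096

£6,678.51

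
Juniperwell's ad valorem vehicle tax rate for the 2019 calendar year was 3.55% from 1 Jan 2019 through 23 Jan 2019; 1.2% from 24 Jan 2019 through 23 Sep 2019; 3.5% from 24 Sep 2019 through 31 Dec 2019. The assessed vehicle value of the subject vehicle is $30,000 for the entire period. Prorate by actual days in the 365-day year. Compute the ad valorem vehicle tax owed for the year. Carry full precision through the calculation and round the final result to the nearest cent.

1 Jan – 23 Jan 2019: 23 days at 3.55% → $30,000 × 3.55% × 23/365 = $67.1096
24 Jan – 23 Sep 2019: 243 days at 1.2% → $30,000 × 1.2% × 243/365 = $239.6712
24 Sep – 31 Dec 2019: 99 days at 3.5% → $30,000 × 3.5% × 99/365 = $284.7945
Total = $591.5753

$591.58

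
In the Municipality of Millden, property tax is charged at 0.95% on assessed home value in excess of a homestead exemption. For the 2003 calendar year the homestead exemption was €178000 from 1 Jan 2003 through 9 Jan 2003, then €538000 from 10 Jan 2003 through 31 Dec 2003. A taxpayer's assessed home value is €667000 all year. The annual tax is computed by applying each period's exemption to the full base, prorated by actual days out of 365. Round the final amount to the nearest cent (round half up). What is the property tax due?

1 Jan – 9 Jan 2003: 9 days, exemption €178000 → (€667000 − €178000) × 0.95% × 9/365 = €114.5466
10 Jan – 31 Dec 2003: 356 days, exemption €538000 → (€667000 − €538000) × 0.95% × 356/365 = €1195.2822
Total = €1309.8288

€1309.83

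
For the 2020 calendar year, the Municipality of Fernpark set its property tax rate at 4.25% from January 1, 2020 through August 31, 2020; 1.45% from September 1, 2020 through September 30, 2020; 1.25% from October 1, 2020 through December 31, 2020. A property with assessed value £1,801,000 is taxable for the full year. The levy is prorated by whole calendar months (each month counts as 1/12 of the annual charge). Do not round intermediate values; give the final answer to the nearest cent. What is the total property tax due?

January 1 – August 31, 2020: 8 months at 4.25% → £1,801,000 × 4.25% × 8/12 = £51,028.3333
September 1 – September 30, 2020: 1 month at 1.45% → £1,801,000 × 1.45% × 1/12 = £2,176.2083
October 1 – December 31, 2020: 3 months at 1.25% → £1,801,000 × 1.25% × 3/12 = £5,628.1250
Total = £58,832.6667

£58,832.67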